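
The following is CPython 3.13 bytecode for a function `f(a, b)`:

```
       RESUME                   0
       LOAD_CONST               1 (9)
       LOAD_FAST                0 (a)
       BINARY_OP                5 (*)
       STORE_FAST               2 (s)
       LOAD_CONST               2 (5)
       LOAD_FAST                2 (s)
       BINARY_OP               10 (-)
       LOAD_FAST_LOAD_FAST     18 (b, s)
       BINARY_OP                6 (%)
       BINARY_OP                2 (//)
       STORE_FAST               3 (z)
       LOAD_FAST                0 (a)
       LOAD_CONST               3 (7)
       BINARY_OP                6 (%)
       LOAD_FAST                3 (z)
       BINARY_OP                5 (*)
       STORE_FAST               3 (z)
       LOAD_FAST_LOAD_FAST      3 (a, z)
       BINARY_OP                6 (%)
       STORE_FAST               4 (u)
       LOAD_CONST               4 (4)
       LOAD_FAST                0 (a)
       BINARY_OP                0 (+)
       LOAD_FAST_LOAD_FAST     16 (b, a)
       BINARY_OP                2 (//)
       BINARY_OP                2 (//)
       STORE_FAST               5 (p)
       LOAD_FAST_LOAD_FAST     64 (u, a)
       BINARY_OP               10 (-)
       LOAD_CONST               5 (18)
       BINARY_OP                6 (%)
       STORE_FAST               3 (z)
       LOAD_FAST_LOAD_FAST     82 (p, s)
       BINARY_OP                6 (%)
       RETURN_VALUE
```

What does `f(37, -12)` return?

292

LOAD_CONST → push 9. Stack: [9]
LOAD_FAST a → push 37. Stack: [9, 37]
BINARY_OP * → 9 * 37 = 333. Stack: [333]
STORE_FAST s → s=333. Stack: []
LOAD_CONST → push 5. Stack: [5]
LOAD_FAST s → push 333. Stack: [5, 333]
BINARY_OP - → 5 - 333 = -328. Stack: [-328]
LOAD_FAST_LOAD_FAST b,s → push -12,333. Stack: [-328, -12, 333]
BINARY_OP % → -12 % 333 = 321. Stack: [-328, 321]
BINARY_OP // → -328 // 321 = -2. Stack: [-2]
STORE_FAST z → z=-2. Stack: []
LOAD_FAST a → push 37. Stack: [37]
LOAD_CONST → push 7. Stack: [37, 7]
BINARY_OP % → 37 % 7 = 2. Stack: [2]
LOAD_FAST z → push -2. Stack: [2, -2]
BINARY_OP * → 2 * -2 = -4. Stack: [-4]
STORE_FAST z → z=-4. Stack: []
LOAD_FAST_LOAD_FAST a,z → push 37,-4. Stack: [37, -4]
BINARY_OP % → 37 % -4 = -3. Stack: [-3]
STORE_FAST u → u=-3. Stack: []
LOAD_CONST → push 4. Stack: [4]
LOAD_FAST a → push 37. Stack: [4, 37]
BINARY_OP + → 4 + 37 = 41. Stack: [41]
LOAD_FAST_LOAD_FAST b,a → push -12,37. Stack: [41, -12, 37]
BINARY_OP // → -12 // 37 = -1. Stack: [41, -1]
BINARY_OP // → 41 // -1 = -41. Stack: [-41]
STORE_FAST p → p=-41. Stack: []
LOAD_FAST_LOAD_FAST u,a → push -3,37. Stack: [-3, 37]
BINARY_OP - → -3 - 37 = -40. Stack: [-40]
LOAD_CONST → push 18. Stack: [-40, 18]
BINARY_OP % → -40 % 18 = 14. Stack: [14]
STORE_FAST z → z=14. Stack: []
LOAD_FAST_LOAD_FAST p,s → push -41,333. Stack: [-41, 333]
BINARY_OP % → -41 % 333 = 292. Stack: [292]
RETURN_VALUE → return 292.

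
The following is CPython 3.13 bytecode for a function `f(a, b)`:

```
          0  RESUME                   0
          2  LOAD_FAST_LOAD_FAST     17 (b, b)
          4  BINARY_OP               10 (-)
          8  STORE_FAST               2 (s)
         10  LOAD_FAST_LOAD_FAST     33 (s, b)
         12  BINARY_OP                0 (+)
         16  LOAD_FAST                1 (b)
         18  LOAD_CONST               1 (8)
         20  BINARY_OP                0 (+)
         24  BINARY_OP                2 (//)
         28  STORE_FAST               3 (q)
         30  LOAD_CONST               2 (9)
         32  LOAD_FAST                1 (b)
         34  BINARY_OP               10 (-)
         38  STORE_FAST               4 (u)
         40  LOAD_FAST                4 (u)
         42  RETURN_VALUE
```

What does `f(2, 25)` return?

LOAD_FAST_LOAD_FAST b,b → push 25,25. Stack: [25, 25]
BINARY_OP - → 25 - 25 = 0. Stack: [0]
STORE_FAST s → s=0. Stack: []
LOAD_FAST_LOAD_FAST s,b → push 0,25. Stack: [0, 25]
BINARY_OP + → 0 + 25 = 25. Stack: [25]
LOAD_FAST b → push 25. Stack: [25, 25]
LOAD_CONST → push 8. Stack: [25, 25, 8]
BINARY_OP + → 25 + 8 = 33. Stack: [25, 33]
BINARY_OP // → 25 // 33 = 0. Stack: [0]
STORE_FAST q → q=0. Stack: []
LOAD_CONST → push 9. Stack: [9]
LOAD_FAST b → push 25. Stack: [9, 25]
BINARY_OP - → 9 - 25 = -16. Stack: [-16]
STORE_FAST u → u=-16. Stack: []
LOAD_FAST u → push -16. Stack: [-16]
RETURN_VALUE → return -16.

-16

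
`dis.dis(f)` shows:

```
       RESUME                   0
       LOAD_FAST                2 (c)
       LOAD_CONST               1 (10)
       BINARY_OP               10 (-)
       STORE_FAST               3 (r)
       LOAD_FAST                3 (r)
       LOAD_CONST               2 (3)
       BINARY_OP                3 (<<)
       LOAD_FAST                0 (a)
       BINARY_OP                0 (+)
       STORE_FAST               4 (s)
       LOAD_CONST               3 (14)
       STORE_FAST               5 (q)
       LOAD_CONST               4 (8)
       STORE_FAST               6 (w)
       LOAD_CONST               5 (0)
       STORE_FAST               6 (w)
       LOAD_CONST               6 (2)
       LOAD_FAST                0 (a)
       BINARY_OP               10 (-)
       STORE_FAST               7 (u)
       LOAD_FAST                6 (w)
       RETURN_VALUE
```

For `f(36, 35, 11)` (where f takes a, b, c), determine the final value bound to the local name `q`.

14

LOAD_FAST c → push 11. Stack: [11]
LOAD_CONST → push 10. Stack: [11, 10]
BINARY_OP - → 11 - 10 = 1. Stack: [1]
STORE_FAST r → r=1. Stack: []
LOAD_FAST r → push 1. Stack: [1]
LOAD_CONST → push 3. Stack: [1, 3]
BINARY_OP << → 1 << 3 = 8. Stack: [8]
LOAD_FAST a → push 36. Stack: [8, 36]
BINARY_OP + → 8 + 36 = 44. Stack: [44]
STORE_FAST s → s=44. Stack: []
LOAD_CONST → push 14. Stack: [14]
STORE_FAST q → q=14. Stack: []
LOAD_CONST → push 8. Stack: [8]
STORE_FAST w → w=8. Stack: []
LOAD_CONST → push 0. Stack: [0]
STORE_FAST w → w=0. Stack: []
LOAD_CONST → push 2. Stack: [2]
LOAD_FAST a → push 36. Stack: [2, 36]
BINARY_OP - → 2 - 36 = -34. Stack: [-34]
STORE_FAST u → u=-34. Stack: []
LOAD_FAST w → push 0. Stack: [0]
RETURN_VALUE → return 0.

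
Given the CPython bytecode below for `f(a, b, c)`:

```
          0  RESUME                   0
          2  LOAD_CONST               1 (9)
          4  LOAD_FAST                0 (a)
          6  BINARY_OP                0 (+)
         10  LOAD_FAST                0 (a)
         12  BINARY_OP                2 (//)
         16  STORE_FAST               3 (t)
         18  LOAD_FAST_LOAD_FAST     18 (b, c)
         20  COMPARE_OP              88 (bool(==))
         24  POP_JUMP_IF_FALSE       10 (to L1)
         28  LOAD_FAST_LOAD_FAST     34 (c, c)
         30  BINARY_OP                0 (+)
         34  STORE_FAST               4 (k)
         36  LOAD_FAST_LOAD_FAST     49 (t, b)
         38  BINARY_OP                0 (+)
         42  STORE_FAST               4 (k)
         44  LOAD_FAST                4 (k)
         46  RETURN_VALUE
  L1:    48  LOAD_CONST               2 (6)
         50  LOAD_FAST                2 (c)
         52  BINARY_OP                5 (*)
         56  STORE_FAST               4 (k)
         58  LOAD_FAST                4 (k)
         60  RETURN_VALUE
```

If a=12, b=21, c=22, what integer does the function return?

LOAD_CONST → push 9. Stack: [9]
LOAD_FAST a → push 12. Stack: [9, 12]
BINARY_OP + → 9 + 12 = 21. Stack: [21]
LOAD_FAST a → push 12. Stack: [21, 12]
BINARY_OP // → 21 // 12 = 1. Stack: [1]
STORE_FAST t → t=1. Stack: []
LOAD_FAST_LOAD_FAST b,c → push 21,22. Stack: [21, 22]
COMPARE_OP bool(==) → 21 vs 22 = False. Stack: [False]
POP_JUMP_IF_FALSE → pop False; jump. Stack: []
LOAD_CONST → push 6. Stack: [6]
LOAD_FAST c → push 22. Stack: [6, 22]
BINARY_OP * → 6 * 22 = 132. Stack: [132]
STORE_FAST k → k=132. Stack: []
LOAD_FAST k → push 132. Stack: [132]
RETURN_VALUE → return 132.

132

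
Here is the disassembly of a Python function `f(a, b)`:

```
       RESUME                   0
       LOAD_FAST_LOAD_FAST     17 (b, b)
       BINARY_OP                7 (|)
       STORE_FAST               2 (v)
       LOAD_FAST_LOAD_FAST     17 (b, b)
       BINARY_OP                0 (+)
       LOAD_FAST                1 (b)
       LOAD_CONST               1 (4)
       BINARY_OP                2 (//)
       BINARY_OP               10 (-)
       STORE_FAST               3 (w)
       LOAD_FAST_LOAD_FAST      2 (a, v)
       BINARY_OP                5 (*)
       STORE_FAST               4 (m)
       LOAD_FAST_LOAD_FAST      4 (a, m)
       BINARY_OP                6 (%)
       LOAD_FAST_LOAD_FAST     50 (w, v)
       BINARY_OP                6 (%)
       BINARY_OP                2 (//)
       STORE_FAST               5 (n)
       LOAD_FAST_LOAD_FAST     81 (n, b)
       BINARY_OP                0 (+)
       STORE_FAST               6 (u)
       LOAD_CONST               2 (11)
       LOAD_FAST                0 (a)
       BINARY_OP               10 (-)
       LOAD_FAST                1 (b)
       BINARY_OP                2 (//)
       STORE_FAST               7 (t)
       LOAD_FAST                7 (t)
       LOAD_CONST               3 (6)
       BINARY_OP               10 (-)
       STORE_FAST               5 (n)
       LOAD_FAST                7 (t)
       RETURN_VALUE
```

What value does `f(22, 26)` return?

LOAD_FAST_LOAD_FAST b,b → push 26,26. Stack: [26, 26]
BINARY_OP | → 26 | 26 = 26. Stack: [26]
STORE_FAST v → v=26. Stack: []
LOAD_FAST_LOAD_FAST b,b → push 26,26. Stack: [26, 26]
BINARY_OP + → 26 + 26 = 52. Stack: [52]
LOAD_FAST b → push 26. Stack: [52, 26]
LOAD_CONST → push 4. Stack: [52, 26, 4]
BINARY_OP // → 26 // 4 = 6. Stack: [52, 6]
BINARY_OP - → 52 - 6 = 46. Stack: [46]
STORE_FAST w → w=46. Stack: []
LOAD_FAST_LOAD_FAST a,v → push 22,26. Stack: [22, 26]
BINARY_OP * → 22 * 26 = 572. Stack: [572]
STORE_FAST m → m=572. Stack: []
LOAD_FAST_LOAD_FAST a,m → push 22,572. Stack: [22, 572]
BINARY_OP % → 22 % 572 = 22. Stack: [22]
LOAD_FAST_LOAD_FAST w,v → push 46,26. Stack: [22, 46, 26]
BINARY_OP % → 46 % 26 = 20. Stack: [22, 20]
BINARY_OP // → 22 // 20 = 1. Stack: [1]
STORE_FAST n → n=1. Stack: []
LOAD_FAST_LOAD_FAST n,b → push 1,26. Stack: [1, 26]
BINARY_OP + → 1 + 26 = 27. Stack: [27]
STORE_FAST u → u=27. Stack: []
LOAD_CONST → push 11. Stack: [11]
LOAD_FAST a → push 22. Stack: [11, 22]
BINARY_OP - → 11 - 22 = -11. Stack: [-11]
LOAD_FAST b → push 26. Stack: [-11, 26]
BINARY_OP // → -11 // 26 = -1. Stack: [-1]
STORE_FAST t → t=-1. Stack: []
LOAD_FAST t → push -1. Stack: [-1]
LOAD_CONST → push 6. Stack: [-1, 6]
BINARY_OP - → -1 - 6 = -7. Stack: [-7]
STORE_FAST n → n=-7. Stack: []
LOAD_FAST t → push -1. Stack: [-1]
RETURN_VALUE → return -1.

-1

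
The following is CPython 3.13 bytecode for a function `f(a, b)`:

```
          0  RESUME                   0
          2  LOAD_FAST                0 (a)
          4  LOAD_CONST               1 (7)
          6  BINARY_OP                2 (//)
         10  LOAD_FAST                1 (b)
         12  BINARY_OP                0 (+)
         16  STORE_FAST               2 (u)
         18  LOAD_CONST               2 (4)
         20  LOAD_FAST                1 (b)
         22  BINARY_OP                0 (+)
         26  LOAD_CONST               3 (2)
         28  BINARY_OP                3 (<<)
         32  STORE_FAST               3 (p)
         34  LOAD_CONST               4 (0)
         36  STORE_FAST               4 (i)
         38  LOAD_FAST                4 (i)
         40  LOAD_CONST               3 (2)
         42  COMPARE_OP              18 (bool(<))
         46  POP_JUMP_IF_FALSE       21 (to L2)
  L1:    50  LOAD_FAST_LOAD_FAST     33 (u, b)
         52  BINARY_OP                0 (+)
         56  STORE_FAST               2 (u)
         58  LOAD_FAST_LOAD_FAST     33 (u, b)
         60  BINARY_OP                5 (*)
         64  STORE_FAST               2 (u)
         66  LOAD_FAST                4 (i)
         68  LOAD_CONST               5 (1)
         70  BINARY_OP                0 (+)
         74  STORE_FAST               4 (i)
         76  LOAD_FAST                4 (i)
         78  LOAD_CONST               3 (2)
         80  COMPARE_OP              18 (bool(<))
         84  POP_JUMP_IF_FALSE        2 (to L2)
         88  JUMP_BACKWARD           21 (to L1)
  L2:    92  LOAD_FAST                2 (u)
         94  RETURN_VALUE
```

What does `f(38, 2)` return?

40

LOAD_FAST a → push 38. Stack: [38]
LOAD_CONST → push 7. Stack: [38, 7]
BINARY_OP // → 38 // 7 = 5. Stack: [5]
LOAD_FAST b → push 2. Stack: [5, 2]
BINARY_OP + → 5 + 2 = 7. Stack: [7]
STORE_FAST u → u=7. Stack: []
LOAD_CONST → push 4. Stack: [4]
LOAD_FAST b → push 2. Stack: [4, 2]
BINARY_OP + → 4 + 2 = 6. Stack: [6]
LOAD_CONST → push 2. Stack: [6, 2]
BINARY_OP << → 6 << 2 = 24. Stack: [24]
STORE_FAST p → p=24. Stack: []
LOAD_CONST → push 0. Stack: [0]
STORE_FAST i → i=0. Stack: []
LOAD_FAST i → push 0. Stack: [0]
LOAD_CONST → push 2. Stack: [0, 2]
COMPARE_OP bool(<) → 0 vs 2 = True. Stack: [True]
POP_JUMP_IF_FALSE → pop True; no jump. Stack: []
LOAD_FAST_LOAD_FAST u,b → push 7,2. Stack: [7, 2]
BINARY_OP + → 7 + 2 = 9. Stack: [9]
STORE_FAST u → u=9. Stack: []
LOAD_FAST_LOAD_FAST u,b → push 9,2. Stack: [9, 2]
BINARY_OP * → 9 * 2 = 18. Stack: [18]
STORE_FAST u → u=18. Stack: []
LOAD_FAST i → push 0. Stack: [0]
LOAD_CONST → push 1. Stack: [0, 1]
BINARY_OP + → 0 + 1 = 1. Stack: [1]
STORE_FAST i → i=1. Stack: []
LOAD_FAST i → push 1. Stack: [1]
LOAD_CONST → push 2. Stack: [1, 2]
COMPARE_OP bool(<) → 1 vs 2 = True. Stack: [True]
POP_JUMP_IF_FALSE → pop True; no jump. Stack: []
LOAD_FAST_LOAD_FAST u,b → push 18,2. Stack: [18, 2]
BINARY_OP + → 18 + 2 = 20. Stack: [20]
STORE_FAST u → u=20. Stack: []
LOAD_FAST_LOAD_FAST u,b → push 20,2. Stack: [20, 2]
BINARY_OP * → 20 * 2 = 40. Stack: [40]
STORE_FAST u → u=40. Stack: []
LOAD_FAST i → push 1. Stack: [1]
LOAD_CONST → push 1. Stack: [1, 1]
BINARY_OP + → 1 + 1 = 2. Stack: [2]
STORE_FAST i → i=2. Stack: []
LOAD_FAST i → push 2. Stack: [2]
LOAD_CONST → push 2. Stack: [2, 2]
COMPARE_OP bool(<) → 2 vs 2 = False. Stack: [False]
POP_JUMP_IF_FALSE → pop False; jump. Stack: []
LOAD_FAST u → push 40. Stack: [40]
RETURN_VALUE → return 40.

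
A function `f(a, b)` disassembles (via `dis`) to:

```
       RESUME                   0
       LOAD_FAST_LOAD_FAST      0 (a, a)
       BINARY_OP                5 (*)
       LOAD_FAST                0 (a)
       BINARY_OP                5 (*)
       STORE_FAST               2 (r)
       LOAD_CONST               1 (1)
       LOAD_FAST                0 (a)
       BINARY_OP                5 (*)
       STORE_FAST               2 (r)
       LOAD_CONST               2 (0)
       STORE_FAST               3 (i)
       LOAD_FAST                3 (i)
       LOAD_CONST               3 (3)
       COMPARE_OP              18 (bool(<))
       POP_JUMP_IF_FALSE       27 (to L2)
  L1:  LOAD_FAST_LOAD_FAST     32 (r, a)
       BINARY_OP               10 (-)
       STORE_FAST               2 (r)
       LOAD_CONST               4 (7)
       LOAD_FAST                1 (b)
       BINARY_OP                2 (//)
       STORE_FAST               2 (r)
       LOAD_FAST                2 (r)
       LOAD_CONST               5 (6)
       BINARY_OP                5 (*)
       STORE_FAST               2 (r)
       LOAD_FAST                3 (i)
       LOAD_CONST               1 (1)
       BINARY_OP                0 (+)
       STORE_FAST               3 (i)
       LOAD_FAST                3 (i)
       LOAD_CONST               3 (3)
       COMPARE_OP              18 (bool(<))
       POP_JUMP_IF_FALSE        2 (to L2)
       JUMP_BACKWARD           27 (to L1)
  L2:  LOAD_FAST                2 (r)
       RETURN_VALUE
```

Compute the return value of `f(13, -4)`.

-12

LOAD_FAST_LOAD_FAST a,a → push 13,13
BINARY_OP * → 13 * 13 = 169
LOAD_FAST a → push 13
BINARY_OP * → 169 * 13 = 2197
STORE_FAST r → r=2197
LOAD_CONST → push 1
LOAD_FAST a → push 13
BINARY_OP * → 1 * 13 = 13
STORE_FAST r → r=13
LOAD_CONST → push 0
STORE_FAST i → i=0
LOAD_FAST i → push 0
LOAD_CONST → push 3
COMPARE_OP bool(<) → 0 vs 3 = True
POP_JUMP_IF_FALSE → pop True; no jump
LOAD_FAST_LOAD_FAST r,a → push 13,13
BINARY_OP - → 13 - 13 = 0
STORE_FAST r → r=0
LOAD_CONST → push 7
LOAD_FAST b → push -4
BINARY_OP // → 7 // -4 = -2
STORE_FAST r → r=-2
LOAD_FAST r → push -2
LOAD_CONST → push 6
BINARY_OP * → -2 * 6 = -12
STORE_FAST r → r=-12
LOAD_FAST i → push 0
LOAD_CONST → push 1
BINARY_OP + → 0 + 1 = 1
STORE_FAST i → i=1
LOAD_FAST i → push 1
LOAD_CONST → push 3
COMPARE_OP bool(<) → 1 vs 3 = True
POP_JUMP_IF_FALSE → pop True; no jump
LOAD_FAST_LOAD_FAST r,a → push -12,13
BINARY_OP - → -12 - 13 = -25
STORE_FAST r → r=-25
LOAD_CONST → push 7
LOAD_FAST b → push -4
BINARY_OP // → 7 // -4 = -2
STORE_FAST r → r=-2
LOAD_FAST r → push -2
LOAD_CONST → push 6
BINARY_OP * → -2 * 6 = -12
STORE_FAST r → r=-12
LOAD_FAST i → push 1
LOAD_CONST → push 1
BINARY_OP + → 1 + 1 = 2
STORE_FAST i → i=2
LOAD_FAST i → push 2
LOAD_CONST → push 3
COMPARE_OP bool(<) → 2 vs 3 = True
POP_JUMP_IF_FALSE → pop True; no jump
LOAD_FAST_LOAD_FAST r,a → push -12,13
BINARY_OP - → -12 - 13 = -25
STORE_FAST r → r=-25
LOAD_CONST → push 7
LOAD_FAST b → push -4
BINARY_OP // → 7 // -4 = -2
STORE_FAST r → r=-2
LOAD_FAST r → push -2
LOAD_CONST → push 6
BINARY_OP * → -2 * 6 = -12
STORE_FAST r → r=-12
LOAD_FAST i → push 2
LOAD_CONST → push 1
BINARY_OP + → 2 + 1 = 3
STORE_FAST i → i=3
LOAD_FAST i → push 3
LOAD_CONST → push 3
COMPARE_OP bool(<) → 3 vs 3 = False
POP_JUMP_IF_FALSE → pop False; jump
LOAD_FAST r → push -12
RETURN_VALUE → return -12.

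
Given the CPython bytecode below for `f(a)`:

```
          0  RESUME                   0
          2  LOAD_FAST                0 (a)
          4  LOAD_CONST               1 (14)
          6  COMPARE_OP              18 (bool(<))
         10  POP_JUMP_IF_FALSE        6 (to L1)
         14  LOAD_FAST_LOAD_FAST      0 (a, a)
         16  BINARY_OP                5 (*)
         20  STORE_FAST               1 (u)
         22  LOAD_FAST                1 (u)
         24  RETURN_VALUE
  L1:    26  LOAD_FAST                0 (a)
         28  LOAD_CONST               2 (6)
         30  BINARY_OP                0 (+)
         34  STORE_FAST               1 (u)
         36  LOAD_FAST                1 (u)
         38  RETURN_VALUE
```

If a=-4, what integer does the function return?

16

LOAD_FAST a → push -4. Stack: [-4]
LOAD_CONST → push 14. Stack: [-4, 14]
COMPARE_OP bool(<) → -4 vs 14 = True. Stack: [True]
POP_JUMP_IF_FALSE → pop True; no jump. Stack: []
LOAD_FAST_LOAD_FAST a,a → push -4,-4. Stack: [-4, -4]
BINARY_OP * → -4 * -4 = 16. Stack: [16]
STORE_FAST u → u=16. Stack: []
LOAD_FAST u → push 16. Stack: [16]
RETURN_VALUE → return 16.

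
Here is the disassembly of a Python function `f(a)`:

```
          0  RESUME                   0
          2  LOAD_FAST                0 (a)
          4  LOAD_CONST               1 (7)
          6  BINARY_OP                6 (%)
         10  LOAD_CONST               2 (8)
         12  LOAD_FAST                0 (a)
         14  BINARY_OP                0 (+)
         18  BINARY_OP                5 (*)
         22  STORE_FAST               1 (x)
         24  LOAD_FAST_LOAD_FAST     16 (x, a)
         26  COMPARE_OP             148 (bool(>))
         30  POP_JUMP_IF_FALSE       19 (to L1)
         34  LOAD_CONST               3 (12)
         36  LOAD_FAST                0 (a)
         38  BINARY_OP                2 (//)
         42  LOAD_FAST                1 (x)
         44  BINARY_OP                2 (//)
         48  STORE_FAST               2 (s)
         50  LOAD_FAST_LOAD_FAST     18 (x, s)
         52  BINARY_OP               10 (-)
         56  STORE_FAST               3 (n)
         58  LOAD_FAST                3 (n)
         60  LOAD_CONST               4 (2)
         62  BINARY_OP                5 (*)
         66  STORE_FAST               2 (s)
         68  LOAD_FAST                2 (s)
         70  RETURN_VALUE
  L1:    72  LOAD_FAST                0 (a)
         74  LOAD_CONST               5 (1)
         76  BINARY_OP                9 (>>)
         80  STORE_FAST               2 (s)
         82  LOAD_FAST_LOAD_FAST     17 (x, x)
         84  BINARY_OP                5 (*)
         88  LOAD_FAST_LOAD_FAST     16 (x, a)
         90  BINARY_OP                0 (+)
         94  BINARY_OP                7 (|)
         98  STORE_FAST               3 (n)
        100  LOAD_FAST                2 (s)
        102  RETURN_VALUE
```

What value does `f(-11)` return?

-18

LOAD_FAST a → push -11. Stack: [-11]
LOAD_CONST → push 7. Stack: [-11, 7]
BINARY_OP % → -11 % 7 = 3. Stack: [3]
LOAD_CONST → push 8. Stack: [3, 8]
LOAD_FAST a → push -11. Stack: [3, 8, -11]
BINARY_OP + → 8 + -11 = -3. Stack: [3, -3]
BINARY_OP * → 3 * -3 = -9. Stack: [-9]
STORE_FAST x → x=-9. Stack: []
LOAD_FAST_LOAD_FAST x,a → push -9,-11. Stack: [-9, -11]
COMPARE_OP bool(>) → -9 vs -11 = True. Stack: [True]
POP_JUMP_IF_FALSE → pop True; no jump. Stack: []
LOAD_CONST → push 12. Stack: [12]
LOAD_FAST a → push -11. Stack: [12, -11]
BINARY_OP // → 12 // -11 = -2. Stack: [-2]
LOAD_FAST x → push -9. Stack: [-2, -9]
BINARY_OP // → -2 // -9 = 0. Stack: [0]
STORE_FAST s → s=0. Stack: []
LOAD_FAST_LOAD_FAST x,s → push -9,0. Stack: [-9, 0]
BINARY_OP - → -9 - 0 = -9. Stack: [-9]
STORE_FAST n → n=-9. Stack: []
LOAD_FAST n → push -9. Stack: [-9]
LOAD_CONST → push 2. Stack: [-9, 2]
BINARY_OP * → -9 * 2 = -18. Stack: [-18]
STORE_FAST s → s=-18. Stack: []
LOAD_FAST s → push -18. Stack: [-18]
RETURN_VALUE → return -18.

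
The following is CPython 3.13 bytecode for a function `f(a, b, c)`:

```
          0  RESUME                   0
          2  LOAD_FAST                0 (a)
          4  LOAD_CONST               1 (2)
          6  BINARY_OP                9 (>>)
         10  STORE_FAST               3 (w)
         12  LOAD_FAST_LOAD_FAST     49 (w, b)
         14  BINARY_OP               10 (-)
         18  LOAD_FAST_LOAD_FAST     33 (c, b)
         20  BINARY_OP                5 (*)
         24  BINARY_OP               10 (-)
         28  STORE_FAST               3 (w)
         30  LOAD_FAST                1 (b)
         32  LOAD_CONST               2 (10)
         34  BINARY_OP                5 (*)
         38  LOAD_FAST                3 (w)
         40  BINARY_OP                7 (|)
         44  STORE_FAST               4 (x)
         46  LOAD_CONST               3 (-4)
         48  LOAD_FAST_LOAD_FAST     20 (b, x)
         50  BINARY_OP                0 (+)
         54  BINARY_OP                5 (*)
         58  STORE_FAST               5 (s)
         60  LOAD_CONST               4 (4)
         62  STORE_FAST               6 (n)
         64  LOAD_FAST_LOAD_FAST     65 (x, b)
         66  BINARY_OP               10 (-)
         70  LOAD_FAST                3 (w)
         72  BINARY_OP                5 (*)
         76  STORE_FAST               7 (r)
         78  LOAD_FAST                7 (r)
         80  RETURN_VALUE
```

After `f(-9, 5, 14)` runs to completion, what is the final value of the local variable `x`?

-78

LOAD_FAST a → push -9. Stack: [-9]
LOAD_CONST → push 2. Stack: [-9, 2]
BINARY_OP >> → -9 >> 2 = -3. Stack: [-3]
STORE_FAST w → w=-3. Stack: []
LOAD_FAST_LOAD_FAST w,b → push -3,5. Stack: [-3, 5]
BINARY_OP - → -3 - 5 = -8. Stack: [-8]
LOAD_FAST_LOAD_FAST c,b → push 14,5. Stack: [-8, 14, 5]
BINARY_OP * → 14 * 5 = 70. Stack: [-8, 70]
BINARY_OP - → -8 - 70 = -78. Stack: [-78]
STORE_FAST w → w=-78. Stack: []
LOAD_FAST b → push 5. Stack: [5]
LOAD_CONST → push 10. Stack: [5, 10]
BINARY_OP * → 5 * 10 = 50. Stack: [50]
LOAD_FAST w → push -78. Stack: [50, -78]
BINARY_OP | → 50 | -78 = -78. Stack: [-78]
STORE_FAST x → x=-78. Stack: []
LOAD_CONST → push -4. Stack: [-4]
LOAD_FAST_LOAD_FAST b,x → push 5,-78. Stack: [-4, 5, -78]
BINARY_OP + → 5 + -78 = -73. Stack: [-4, -73]
BINARY_OP * → -4 * -73 = 292. Stack: [292]
STORE_FAST s → s=292. Stack: []
LOAD_CONST → push 4. Stack: [4]
STORE_FAST n → n=4. Stack: []
LOAD_FAST_LOAD_FAST x,b → push -78,5. Stack: [-78, 5]
BINARY_OP - → -78 - 5 = -83. Stack: [-83]
LOAD_FAST w → push -78. Stack: [-83, -78]
BINARY_OP * → -83 * -78 = 6474. Stack: [6474]
STORE_FAST r → r=6474. Stack: []
LOAD_FAST r → push 6474. Stack: [6474]
RETURN_VALUE → return 6474.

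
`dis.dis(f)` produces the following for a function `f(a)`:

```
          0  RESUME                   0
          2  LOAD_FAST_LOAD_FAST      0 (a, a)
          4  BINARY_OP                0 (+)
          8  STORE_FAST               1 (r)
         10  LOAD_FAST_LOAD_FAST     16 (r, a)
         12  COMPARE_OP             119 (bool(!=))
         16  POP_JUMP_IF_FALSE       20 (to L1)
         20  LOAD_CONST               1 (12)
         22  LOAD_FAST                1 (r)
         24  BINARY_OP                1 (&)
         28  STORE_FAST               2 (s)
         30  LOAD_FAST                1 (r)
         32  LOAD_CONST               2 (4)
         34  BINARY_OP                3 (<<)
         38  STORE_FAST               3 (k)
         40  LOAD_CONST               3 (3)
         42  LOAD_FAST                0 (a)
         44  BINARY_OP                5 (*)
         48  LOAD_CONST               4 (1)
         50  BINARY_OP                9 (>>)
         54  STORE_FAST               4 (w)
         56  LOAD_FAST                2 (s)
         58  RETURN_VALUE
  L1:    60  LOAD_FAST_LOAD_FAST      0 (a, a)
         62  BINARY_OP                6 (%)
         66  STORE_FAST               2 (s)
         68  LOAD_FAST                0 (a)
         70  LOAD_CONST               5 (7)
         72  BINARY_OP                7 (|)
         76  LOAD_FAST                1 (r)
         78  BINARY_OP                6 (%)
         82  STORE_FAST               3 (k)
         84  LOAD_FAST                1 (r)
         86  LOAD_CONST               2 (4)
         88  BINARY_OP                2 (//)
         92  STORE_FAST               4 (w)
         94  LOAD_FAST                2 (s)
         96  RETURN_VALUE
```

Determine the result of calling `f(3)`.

LOAD_FAST_LOAD_FAST a,a → push 3,3. Stack: [3, 3]
BINARY_OP + → 3 + 3 = 6. Stack: [6]
STORE_FAST r → r=6. Stack: []
LOAD_FAST_LOAD_FAST r,a → push 6,3. Stack: [6, 3]
COMPARE_OP bool(!=) → 6 vs 3 = True. Stack: [True]
POP_JUMP_IF_FALSE → pop True; no jump. Stack: []
LOAD_CONST → push 12. Stack: [12]
LOAD_FAST r → push 6. Stack: [12, 6]
BINARY_OP & → 12 & 6 = 4. Stack: [4]
STORE_FAST s → s=4. Stack: []
LOAD_FAST r → push 6. Stack: [6]
LOAD_CONST → push 4. Stack: [6, 4]
BINARY_OP << → 6 << 4 = 96. Stack: [96]
STORE_FAST k → k=96. Stack: []
LOAD_CONST → push 3. Stack: [3]
LOAD_FAST a → push 3. Stack: [3, 3]
BINARY_OP * → 3 * 3 = 9. Stack: [9]
LOAD_CONST → push 1. Stack: [9, 1]
BINARY_OP >> → 9 >> 1 = 4. Stack: [4]
STORE_FAST w → w=4. Stack: []
LOAD_FAST s → push 4. Stack: [4]
RETURN_VALUE → return 4.

4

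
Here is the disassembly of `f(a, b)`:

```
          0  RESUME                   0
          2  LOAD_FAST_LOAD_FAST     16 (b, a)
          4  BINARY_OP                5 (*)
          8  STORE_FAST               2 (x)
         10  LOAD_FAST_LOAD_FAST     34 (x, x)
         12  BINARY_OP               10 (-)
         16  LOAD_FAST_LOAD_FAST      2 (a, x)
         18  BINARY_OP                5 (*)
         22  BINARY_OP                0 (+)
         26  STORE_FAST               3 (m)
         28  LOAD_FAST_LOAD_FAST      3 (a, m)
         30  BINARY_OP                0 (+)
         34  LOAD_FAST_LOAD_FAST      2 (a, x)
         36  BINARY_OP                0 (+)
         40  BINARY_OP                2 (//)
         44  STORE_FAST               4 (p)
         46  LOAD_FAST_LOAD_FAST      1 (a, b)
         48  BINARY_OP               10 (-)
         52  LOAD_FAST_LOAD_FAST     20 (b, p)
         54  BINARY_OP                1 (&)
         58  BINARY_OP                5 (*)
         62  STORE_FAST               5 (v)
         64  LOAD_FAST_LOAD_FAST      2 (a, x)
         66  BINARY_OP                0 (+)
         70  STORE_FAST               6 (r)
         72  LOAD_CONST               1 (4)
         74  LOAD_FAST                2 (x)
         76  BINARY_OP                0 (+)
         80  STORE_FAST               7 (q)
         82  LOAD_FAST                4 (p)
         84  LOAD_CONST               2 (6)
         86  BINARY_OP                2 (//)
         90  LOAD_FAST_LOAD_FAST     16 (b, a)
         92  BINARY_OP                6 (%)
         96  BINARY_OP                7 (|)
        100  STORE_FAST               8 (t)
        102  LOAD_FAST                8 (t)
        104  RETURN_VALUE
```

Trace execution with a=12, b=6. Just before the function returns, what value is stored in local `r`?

84

LOAD_FAST_LOAD_FAST b,a → push 6,12. Stack: [6, 12]
BINARY_OP * → 6 * 12 = 72. Stack: [72]
STORE_FAST x → x=72. Stack: []
LOAD_FAST_LOAD_FAST x,x → push 72,72. Stack: [72, 72]
BINARY_OP - → 72 - 72 = 0. Stack: [0]
LOAD_FAST_LOAD_FAST a,x → push 12,72. Stack: [0, 12, 72]
BINARY_OP * → 12 * 72 = 864. Stack: [0, 864]
BINARY_OP + → 0 + 864 = 864. Stack: [864]
STORE_FAST m → m=864. Stack: []
LOAD_FAST_LOAD_FAST a,m → push 12,864. Stack: [12, 864]
BINARY_OP + → 12 + 864 = 876. Stack: [876]
LOAD_FAST_LOAD_FAST a,x → push 12,72. Stack: [876, 12, 72]
BINARY_OP + → 12 + 72 = 84. Stack: [876, 84]
BINARY_OP // → 876 // 84 = 10. Stack: [10]
STORE_FAST p → p=10. Stack: []
LOAD_FAST_LOAD_FAST a,b → push 12,6. Stack: [12, 6]
BINARY_OP - → 12 - 6 = 6. Stack: [6]
LOAD_FAST_LOAD_FAST b,p → push 6,10. Stack: [6, 6, 10]
BINARY_OP & → 6 & 10 = 2. Stack: [6, 2]
BINARY_OP * → 6 * 2 = 12. Stack: [12]
STORE_FAST v → v=12. Stack: []
LOAD_FAST_LOAD_FAST a,x → push 12,72. Stack: [12, 72]
BINARY_OP + → 12 + 72 = 84. Stack: [84]
STORE_FAST r → r=84. Stack: []
LOAD_CONST → push 4. Stack: [4]
LOAD_FAST x → push 72. Stack: [4, 72]
BINARY_OP + → 4 + 72 = 76. Stack: [76]
STORE_FAST q → q=76. Stack: []
LOAD_FAST p → push 10. Stack: [10]
LOAD_CONST → push 6. Stack: [10, 6]
BINARY_OP // → 10 // 6 = 1. Stack: [1]
LOAD_FAST_LOAD_FAST b,a → push 6,12. Stack: [1, 6, 12]
BINARY_OP % → 6 % 12 = 6. Stack: [1, 6]
BINARY_OP | → 1 | 6 = 7. Stack: [7]
STORE_FAST t → t=7. Stack: []
LOAD_FAST t → push 7. Stack: [7]
RETURN_VALUE → return 7.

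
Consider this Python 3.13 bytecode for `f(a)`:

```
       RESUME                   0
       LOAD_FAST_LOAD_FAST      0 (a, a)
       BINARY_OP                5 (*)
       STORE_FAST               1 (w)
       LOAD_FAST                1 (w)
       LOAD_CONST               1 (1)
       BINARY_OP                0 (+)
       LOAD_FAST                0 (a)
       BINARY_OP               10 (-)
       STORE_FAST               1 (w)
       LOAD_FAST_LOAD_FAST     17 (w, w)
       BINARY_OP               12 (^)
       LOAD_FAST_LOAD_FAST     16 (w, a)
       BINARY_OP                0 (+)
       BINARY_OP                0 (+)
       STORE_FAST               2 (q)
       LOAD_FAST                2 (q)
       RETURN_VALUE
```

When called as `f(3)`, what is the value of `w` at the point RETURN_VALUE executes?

LOAD_FAST_LOAD_FAST a,a → push 3,3. Stack: [3, 3]
BINARY_OP * → 3 * 3 = 9. Stack: [9]
STORE_FAST w → w=9. Stack: []
LOAD_FAST w → push 9. Stack: [9]
LOAD_CONST → push 1. Stack: [9, 1]
BINARY_OP + → 9 + 1 = 10. Stack: [10]
LOAD_FAST a → push 3. Stack: [10, 3]
BINARY_OP - → 10 - 3 = 7. Stack: [7]
STORE_FAST w → w=7. Stack: []
LOAD_FAST_LOAD_FAST w,w → push 7,7. Stack: [7, 7]
BINARY_OP ^ → 7 ^ 7 = 0. Stack: [0]
LOAD_FAST_LOAD_FAST w,a → push 7,3. Stack: [0, 7, 3]
BINARY_OP + → 7 + 3 = 10. Stack: [0, 10]
BINARY_OP + → 0 + 10 = 10. Stack: [10]
STORE_FAST q → q=10. Stack: []
LOAD_FAST q → push 10. Stack: [10]
RETURN_VALUE → return 10.

7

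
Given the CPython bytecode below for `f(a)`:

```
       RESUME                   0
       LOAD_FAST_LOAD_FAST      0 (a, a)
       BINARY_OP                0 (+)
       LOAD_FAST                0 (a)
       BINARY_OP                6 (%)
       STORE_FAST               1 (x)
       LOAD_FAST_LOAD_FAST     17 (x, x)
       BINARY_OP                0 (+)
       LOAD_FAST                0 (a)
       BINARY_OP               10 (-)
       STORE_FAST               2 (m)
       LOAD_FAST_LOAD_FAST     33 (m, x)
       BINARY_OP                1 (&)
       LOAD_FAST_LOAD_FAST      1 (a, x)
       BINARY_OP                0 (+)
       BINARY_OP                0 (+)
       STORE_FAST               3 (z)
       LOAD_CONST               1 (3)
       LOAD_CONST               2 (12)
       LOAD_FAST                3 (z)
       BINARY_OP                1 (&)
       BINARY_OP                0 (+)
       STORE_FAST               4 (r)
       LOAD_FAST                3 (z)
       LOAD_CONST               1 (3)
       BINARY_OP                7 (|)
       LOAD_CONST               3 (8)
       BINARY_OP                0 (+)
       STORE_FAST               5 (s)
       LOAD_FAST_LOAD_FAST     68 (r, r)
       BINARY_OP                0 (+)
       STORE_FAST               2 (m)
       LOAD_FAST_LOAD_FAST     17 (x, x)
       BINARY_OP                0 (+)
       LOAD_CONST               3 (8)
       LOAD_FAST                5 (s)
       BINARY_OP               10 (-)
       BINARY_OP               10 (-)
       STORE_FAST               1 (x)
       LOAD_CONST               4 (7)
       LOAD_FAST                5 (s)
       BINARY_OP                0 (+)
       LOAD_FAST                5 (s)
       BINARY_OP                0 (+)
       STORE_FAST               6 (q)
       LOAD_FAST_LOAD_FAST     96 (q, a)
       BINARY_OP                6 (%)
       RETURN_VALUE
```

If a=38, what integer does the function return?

25

LOAD_FAST_LOAD_FAST a,a → push 38,38. Stack: [38, 38]
BINARY_OP + → 38 + 38 = 76. Stack: [76]
LOAD_FAST a → push 38. Stack: [76, 38]
BINARY_OP % → 76 % 38 = 0. Stack: [0]
STORE_FAST x → x=0. Stack: []
LOAD_FAST_LOAD_FAST x,x → push 0,0. Stack: [0, 0]
BINARY_OP + → 0 + 0 = 0. Stack: [0]
LOAD_FAST a → push 38. Stack: [0, 38]
BINARY_OP - → 0 - 38 = -38. Stack: [-38]
STORE_FAST m → m=-38. Stack: []
LOAD_FAST_LOAD_FAST m,x → push -38,0. Stack: [-38, 0]
BINARY_OP & → -38 & 0 = 0. Stack: [0]
LOAD_FAST_LOAD_FAST a,x → push 38,0. Stack: [0, 38, 0]
BINARY_OP + → 38 + 0 = 38. Stack: [0, 38]
BINARY_OP + → 0 + 38 = 38. Stack: [38]
STORE_FAST z → z=38. Stack: []
LOAD_CONST → push 3. Stack: [3]
LOAD_CONST → push 12. Stack: [3, 12]
LOAD_FAST z → push 38. Stack: [3, 12, 38]
BINARY_OP & → 12 & 38 = 4. Stack: [3, 4]
BINARY_OP + → 3 + 4 = 7. Stack: [7]
STORE_FAST r → r=7. Stack: []
LOAD_FAST z → push 38. Stack: [38]
LOAD_CONST → push 3. Stack: [38, 3]
BINARY_OP | → 38 | 3 = 39. Stack: [39]
LOAD_CONST → push 8. Stack: [39, 8]
BINARY_OP + → 39 + 8 = 47. Stack: [47]
STORE_FAST s → s=47. Stack: []
LOAD_FAST_LOAD_FAST r,r → push 7,7. Stack: [7, 7]
BINARY_OP + → 7 + 7 = 14. Stack: [14]
STORE_FAST m → m=14. Stack: []
LOAD_FAST_LOAD_FAST x,x → push 0,0. Stack: [0, 0]
BINARY_OP + → 0 + 0 = 0. Stack: [0]
LOAD_CONST → push 8. Stack: [0, 8]
LOAD_FAST s → push 47. Stack: [0, 8, 47]
BINARY_OP - → 8 - 47 = -39. Stack: [0, -39]
BINARY_OP - → 0 - -39 = 39. Stack: [39]
STORE_FAST x → x=39. Stack: []
LOAD_CONST → push 7. Stack: [7]
LOAD_FAST s → push 47. Stack: [7, 47]
BINARY_OP + → 7 + 47 = 54. Stack: [54]
LOAD_FAST s → push 47. Stack: [54, 47]
BINARY_OP + → 54 + 47 = 101. Stack: [101]
STORE_FAST q → q=101. Stack: []
LOAD_FAST_LOAD_FAST q,a → push 101,38. Stack: [101, 38]
BINARY_OP % → 101 % 38 = 25. Stack: [25]
RETURN_VALUE → return 25.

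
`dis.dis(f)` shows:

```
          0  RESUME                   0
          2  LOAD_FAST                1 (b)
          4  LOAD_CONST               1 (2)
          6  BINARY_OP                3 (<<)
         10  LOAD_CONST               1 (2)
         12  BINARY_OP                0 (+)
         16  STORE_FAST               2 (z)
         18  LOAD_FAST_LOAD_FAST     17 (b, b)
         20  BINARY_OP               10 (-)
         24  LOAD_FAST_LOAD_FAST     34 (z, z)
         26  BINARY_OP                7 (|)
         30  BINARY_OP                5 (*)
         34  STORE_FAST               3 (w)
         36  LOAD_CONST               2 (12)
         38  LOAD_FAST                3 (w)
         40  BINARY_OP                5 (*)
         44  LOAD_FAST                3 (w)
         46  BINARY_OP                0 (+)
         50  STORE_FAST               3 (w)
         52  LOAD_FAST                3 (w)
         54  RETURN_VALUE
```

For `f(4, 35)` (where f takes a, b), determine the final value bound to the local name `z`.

LOAD_FAST b → push 35. Stack: [35]
LOAD_CONST → push 2. Stack: [35, 2]
BINARY_OP << → 35 << 2 = 140. Stack: [140]
LOAD_CONST → push 2. Stack: [140, 2]
BINARY_OP + → 140 + 2 = 142. Stack: [142]
STORE_FAST z → z=142. Stack: []
LOAD_FAST_LOAD_FAST b,b → push 35,35. Stack: [35, 35]
BINARY_OP - → 35 - 35 = 0. Stack: [0]
LOAD_FAST_LOAD_FAST z,z → push 142,142. Stack: [0, 142, 142]
BINARY_OP | → 142 | 142 = 142. Stack: [0, 142]
BINARY_OP * → 0 * 142 = 0. Stack: [0]
STORE_FAST w → w=0. Stack: []
LOAD_CONST → push 12. Stack: [12]
LOAD_FAST w → push 0. Stack: [12, 0]
BINARY_OP * → 12 * 0 = 0. Stack: [0]
LOAD_FAST w → push 0. Stack: [0, 0]
BINARY_OP + → 0 + 0 = 0. Stack: [0]
STORE_FAST w → w=0. Stack: []
LOAD_FAST w → push 0. Stack: [0]
RETURN_VALUE → return 0.

142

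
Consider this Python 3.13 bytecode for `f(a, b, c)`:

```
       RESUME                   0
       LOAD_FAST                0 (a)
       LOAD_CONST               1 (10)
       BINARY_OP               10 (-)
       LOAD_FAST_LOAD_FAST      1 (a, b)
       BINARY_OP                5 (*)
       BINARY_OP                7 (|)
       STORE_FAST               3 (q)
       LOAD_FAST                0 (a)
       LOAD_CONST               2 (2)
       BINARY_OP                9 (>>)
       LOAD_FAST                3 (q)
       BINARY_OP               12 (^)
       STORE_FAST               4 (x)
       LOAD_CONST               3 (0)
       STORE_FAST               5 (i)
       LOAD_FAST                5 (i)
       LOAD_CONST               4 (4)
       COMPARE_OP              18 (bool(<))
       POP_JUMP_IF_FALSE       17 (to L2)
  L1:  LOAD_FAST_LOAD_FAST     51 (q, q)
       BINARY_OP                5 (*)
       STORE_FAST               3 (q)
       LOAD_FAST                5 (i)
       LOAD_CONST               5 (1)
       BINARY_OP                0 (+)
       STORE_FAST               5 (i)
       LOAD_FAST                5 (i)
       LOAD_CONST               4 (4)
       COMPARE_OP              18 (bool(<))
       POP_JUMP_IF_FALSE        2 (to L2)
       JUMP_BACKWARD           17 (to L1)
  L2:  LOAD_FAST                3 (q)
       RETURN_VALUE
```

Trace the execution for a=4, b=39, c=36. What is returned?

LOAD_FAST a → push 4
LOAD_CONST → push 10
BINARY_OP - → 4 - 10 = -6
LOAD_FAST_LOAD_FAST a,b → push 4,39
BINARY_OP * → 4 * 39 = 156
BINARY_OP | → -6 | 156 = -2
STORE_FAST q → q=-2
LOAD_FAST a → push 4
LOAD_CONST → push 2
BINARY_OP >> → 4 >> 2 = 1
LOAD_FAST q → push -2
BINARY_OP ^ → 1 ^ -2 = -1
STORE_FAST x → x=-1
LOAD_CONST → push 0
STORE_FAST i → i=0
LOAD_FAST i → push 0
LOAD_CONST → push 4
COMPARE_OP bool(<) → 0 vs 4 = True
POP_JUMP_IF_FALSE → pop True; no jump
LOAD_FAST_LOAD_FAST q,q → push -2,-2
BINARY_OP * → -2 * -2 = 4
STORE_FAST q → q=4
LOAD_FAST i → push 0
LOAD_CONST → push 1
BINARY_OP + → 0 + 1 = 1
STORE_FAST i → i=1
LOAD_FAST i → push 1
LOAD_CONST → push 4
COMPARE_OP bool(<) → 1 vs 4 = True
POP_JUMP_IF_FALSE → pop True; no jump
LOAD_FAST_LOAD_FAST q,q → push 4,4
BINARY_OP * → 4 * 4 = 16
STORE_FAST q → q=16
LOAD_FAST i → push 1
LOAD_CONST → push 1
BINARY_OP + → 1 + 1 = 2
STORE_FAST i → i=2
LOAD_FAST i → push 2
LOAD_CONST → push 4
COMPARE_OP bool(<) → 2 vs 4 = True
POP_JUMP_IF_FALSE → pop True; no jump
LOAD_FAST_LOAD_FAST q,q → push 16,16
BINARY_OP * → 16 * 16 = 256
STORE_FAST q → q=256
LOAD_FAST i → push 2
LOAD_CONST → push 1
BINARY_OP + → 2 + 1 = 3
STORE_FAST i → i=3
LOAD_FAST i → push 3
LOAD_CONST → push 4
COMPARE_OP bool(<) → 3 vs 4 = True
POP_JUMP_IF_FALSE → pop True; no jump
LOAD_FAST_LOAD_FAST q,q → push 256,256
BINARY_OP * → 256 * 256 = 65536
STORE_FAST q → q=65536
LOAD_FAST i → push 3
LOAD_CONST → push 1
BINARY_OP + → 3 + 1 = 4
STORE_FAST i → i=4
LOAD_FAST i → push 4
LOAD_CONST → push 4
COMPARE_OP bool(<) → 4 vs 4 = False
POP_JUMP_IF_FALSE → pop False; jump
LOAD_FAST q → push 65536
RETURN_VALUE → return 65536.

65536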